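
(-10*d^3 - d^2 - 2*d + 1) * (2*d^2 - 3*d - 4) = -20*d^5 + 28*d^4 + 39*d^3 + 12*d^2 + 5*d - 4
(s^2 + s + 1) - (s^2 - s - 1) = 2*s + 2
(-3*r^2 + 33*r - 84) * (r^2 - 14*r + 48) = -3*r^4 + 75*r^3 - 690*r^2 + 2760*r - 4032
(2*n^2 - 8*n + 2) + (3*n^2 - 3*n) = 5*n^2 - 11*n + 2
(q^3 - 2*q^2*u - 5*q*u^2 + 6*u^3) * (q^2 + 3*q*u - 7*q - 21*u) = q^5 + q^4*u - 7*q^4 - 11*q^3*u^2 - 7*q^3*u - 9*q^2*u^3 + 77*q^2*u^2 + 18*q*u^4 + 63*q*u^3 - 126*u^4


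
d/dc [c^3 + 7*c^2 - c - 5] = 3*c^2 + 14*c - 1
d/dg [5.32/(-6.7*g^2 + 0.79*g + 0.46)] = (71.288*g - 4.2028)/(-6.7*g^2 + 0.79*g + 0.46)^2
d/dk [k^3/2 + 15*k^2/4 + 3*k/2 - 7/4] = 3*k^2/2 + 15*k/2 + 3/2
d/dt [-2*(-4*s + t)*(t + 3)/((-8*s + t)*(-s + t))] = 2*((s - t)*(4*s - t)*(t + 3) + (s - t)*(8*s - t)*(4*s - 2*t - 3) + (4*s - t)*(8*s - t)*(t + 3))/((s - t)^2*(8*s - t)^2)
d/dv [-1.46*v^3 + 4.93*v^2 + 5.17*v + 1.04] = -4.38*v^2 + 9.86*v + 5.17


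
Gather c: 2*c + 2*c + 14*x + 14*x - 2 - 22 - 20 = 4*c + 28*x - 44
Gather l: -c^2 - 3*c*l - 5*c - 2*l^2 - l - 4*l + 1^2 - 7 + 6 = -c^2 - 5*c - 2*l^2 + l*(-3*c - 5)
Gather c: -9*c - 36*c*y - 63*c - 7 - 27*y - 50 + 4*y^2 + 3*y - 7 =c*(-36*y - 72) + 4*y^2 - 24*y - 64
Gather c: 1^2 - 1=0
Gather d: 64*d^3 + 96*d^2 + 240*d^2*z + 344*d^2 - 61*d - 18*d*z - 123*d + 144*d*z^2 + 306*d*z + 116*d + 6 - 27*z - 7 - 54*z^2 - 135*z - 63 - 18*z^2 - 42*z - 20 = 64*d^3 + d^2*(240*z + 440) + d*(144*z^2 + 288*z - 68) - 72*z^2 - 204*z - 84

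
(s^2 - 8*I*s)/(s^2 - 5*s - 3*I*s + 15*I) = s*(s - 8*I)/(s^2 - 5*s - 3*I*s + 15*I)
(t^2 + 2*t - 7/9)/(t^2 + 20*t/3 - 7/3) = (t + 7/3)/(t + 7)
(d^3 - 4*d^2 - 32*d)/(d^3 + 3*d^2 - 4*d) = (d - 8)/(d - 1)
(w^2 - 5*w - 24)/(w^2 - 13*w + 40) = (w + 3)/(w - 5)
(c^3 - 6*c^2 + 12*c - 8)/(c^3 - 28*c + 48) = (c^2 - 4*c + 4)/(c^2 + 2*c - 24)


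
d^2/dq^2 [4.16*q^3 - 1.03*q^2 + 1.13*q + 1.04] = 24.96*q - 2.06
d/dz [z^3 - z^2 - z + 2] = 3*z^2 - 2*z - 1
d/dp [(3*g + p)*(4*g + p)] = 7*g + 2*p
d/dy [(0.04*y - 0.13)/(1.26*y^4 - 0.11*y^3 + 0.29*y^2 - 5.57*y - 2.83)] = (-0.1512*y^4 + 0.664*y^3 - 0.0545*y^2 + 0.0754*y - 0.8373)/(1.5876*y^8 - 0.2772*y^7 + 0.7429*y^6 - 14.1002*y^5 - 5.8221*y^4 - 2.608*y^3 + 29.3835*y^2 + 31.5262*y + 8.0089)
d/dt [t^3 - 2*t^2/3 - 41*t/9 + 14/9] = 3*t^2 - 4*t/3 - 41/9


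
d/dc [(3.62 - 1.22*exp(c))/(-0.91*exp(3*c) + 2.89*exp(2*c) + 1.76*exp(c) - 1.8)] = (-2.2204*exp(3*c) + 13.4084*exp(2*c) - 20.9236*exp(c) - 4.1752)*exp(c)/(0.8281*exp(6*c) - 5.2598*exp(5*c) + 5.1489*exp(4*c) + 13.4488*exp(3*c) - 7.3064*exp(2*c) - 6.336*exp(c) + 3.24)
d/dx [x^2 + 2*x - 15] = 2*x + 2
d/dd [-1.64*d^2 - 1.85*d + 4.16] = -3.28*d - 1.85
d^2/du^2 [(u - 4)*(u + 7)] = 2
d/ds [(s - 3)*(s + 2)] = 2*s - 1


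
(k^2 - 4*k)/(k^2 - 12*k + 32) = k/(k - 8)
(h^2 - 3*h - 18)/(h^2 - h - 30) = (h + 3)/(h + 5)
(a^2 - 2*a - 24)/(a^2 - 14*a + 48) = (a + 4)/(a - 8)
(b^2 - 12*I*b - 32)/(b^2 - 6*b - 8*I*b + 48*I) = (b - 4*I)/(b - 6)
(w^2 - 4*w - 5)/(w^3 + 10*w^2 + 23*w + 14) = (w - 5)/(w^2 + 9*w + 14)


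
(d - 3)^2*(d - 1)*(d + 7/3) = d^4 - 14*d^3/3 - 4*d^2/3 + 26*d - 21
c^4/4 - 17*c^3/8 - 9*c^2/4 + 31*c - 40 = (c/4 + 1)*(c - 8)*(c - 5/2)*(c - 2)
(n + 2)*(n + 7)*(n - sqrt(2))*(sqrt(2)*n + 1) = sqrt(2)*n^4 - n^3 + 9*sqrt(2)*n^3 - 9*n^2 + 13*sqrt(2)*n^2 - 14*n - 9*sqrt(2)*n - 14*sqrt(2)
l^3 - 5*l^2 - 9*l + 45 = (l - 5)*(l - 3)*(l + 3)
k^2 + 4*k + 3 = (k + 1)*(k + 3)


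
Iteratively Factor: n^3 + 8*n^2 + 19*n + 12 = (n + 4)*(n^2 + 4*n + 3) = (n + 1)*(n + 4)*(n + 3)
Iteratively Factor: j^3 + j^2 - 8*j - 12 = (j + 2)*(j^2 - j - 6) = (j - 3)*(j + 2)*(j + 2)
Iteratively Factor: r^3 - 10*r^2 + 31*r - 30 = (r - 5)*(r^2 - 5*r + 6) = (r - 5)*(r - 3)*(r - 2)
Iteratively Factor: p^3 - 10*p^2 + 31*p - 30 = (p - 2)*(p^2 - 8*p + 15) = (p - 3)*(p - 2)*(p - 5)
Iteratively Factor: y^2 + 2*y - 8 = (y - 2)*(y + 4)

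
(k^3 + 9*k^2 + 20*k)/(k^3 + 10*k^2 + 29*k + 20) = k/(k + 1)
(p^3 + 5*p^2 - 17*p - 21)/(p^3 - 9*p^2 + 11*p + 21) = (p + 7)/(p - 7)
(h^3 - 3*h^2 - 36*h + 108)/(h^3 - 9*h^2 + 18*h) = (h + 6)/h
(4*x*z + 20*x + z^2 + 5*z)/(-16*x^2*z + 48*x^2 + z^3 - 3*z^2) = (-z - 5)/(4*x*z - 12*x - z^2 + 3*z)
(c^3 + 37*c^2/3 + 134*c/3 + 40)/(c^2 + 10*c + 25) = (c^2 + 22*c/3 + 8)/(c + 5)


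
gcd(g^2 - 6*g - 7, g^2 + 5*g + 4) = g + 1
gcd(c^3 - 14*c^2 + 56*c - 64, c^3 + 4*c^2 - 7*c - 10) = c - 2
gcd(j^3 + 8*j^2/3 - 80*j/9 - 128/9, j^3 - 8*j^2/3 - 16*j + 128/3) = j^2 + 4*j/3 - 32/3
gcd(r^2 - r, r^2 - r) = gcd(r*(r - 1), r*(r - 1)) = r^2 - r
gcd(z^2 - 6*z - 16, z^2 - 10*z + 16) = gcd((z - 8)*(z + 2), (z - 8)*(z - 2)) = z - 8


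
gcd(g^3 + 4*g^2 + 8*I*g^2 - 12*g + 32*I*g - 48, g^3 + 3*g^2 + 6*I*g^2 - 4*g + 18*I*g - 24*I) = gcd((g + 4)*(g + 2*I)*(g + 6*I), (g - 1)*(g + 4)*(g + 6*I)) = g^2 + g*(4 + 6*I) + 24*I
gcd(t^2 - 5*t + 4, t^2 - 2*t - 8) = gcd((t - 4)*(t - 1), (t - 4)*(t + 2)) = t - 4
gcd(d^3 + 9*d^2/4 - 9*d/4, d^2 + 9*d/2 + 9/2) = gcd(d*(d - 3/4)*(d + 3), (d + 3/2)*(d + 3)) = d + 3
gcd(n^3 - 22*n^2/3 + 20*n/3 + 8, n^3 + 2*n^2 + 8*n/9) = n + 2/3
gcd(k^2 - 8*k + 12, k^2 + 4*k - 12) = k - 2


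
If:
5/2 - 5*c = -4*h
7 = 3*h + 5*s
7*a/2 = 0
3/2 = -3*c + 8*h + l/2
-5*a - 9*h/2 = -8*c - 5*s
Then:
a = 0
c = 17/2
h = 10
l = -106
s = -23/5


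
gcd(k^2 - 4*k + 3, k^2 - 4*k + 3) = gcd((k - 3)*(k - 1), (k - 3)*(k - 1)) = k^2 - 4*k + 3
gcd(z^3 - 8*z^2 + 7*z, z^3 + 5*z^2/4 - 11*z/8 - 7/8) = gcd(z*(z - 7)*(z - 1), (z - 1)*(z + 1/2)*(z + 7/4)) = z - 1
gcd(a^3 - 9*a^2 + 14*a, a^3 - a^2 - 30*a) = a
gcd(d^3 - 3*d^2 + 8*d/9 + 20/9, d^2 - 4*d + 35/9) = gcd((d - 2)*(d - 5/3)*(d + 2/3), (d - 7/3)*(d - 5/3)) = d - 5/3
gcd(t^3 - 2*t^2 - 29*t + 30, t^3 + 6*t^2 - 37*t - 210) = t^2 - t - 30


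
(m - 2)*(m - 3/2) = m^2 - 7*m/2 + 3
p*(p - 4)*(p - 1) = p^3 - 5*p^2 + 4*p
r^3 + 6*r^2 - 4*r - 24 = (r - 2)*(r + 2)*(r + 6)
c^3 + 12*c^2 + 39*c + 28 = (c + 1)*(c + 4)*(c + 7)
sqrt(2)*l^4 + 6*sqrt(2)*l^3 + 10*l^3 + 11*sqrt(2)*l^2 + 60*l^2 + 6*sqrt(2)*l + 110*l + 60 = (l + 2)*(l + 3)*(l + 5*sqrt(2))*(sqrt(2)*l + sqrt(2))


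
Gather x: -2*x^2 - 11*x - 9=-2*x^2 - 11*x - 9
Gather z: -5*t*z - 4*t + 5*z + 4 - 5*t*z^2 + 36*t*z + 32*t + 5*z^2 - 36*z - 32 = 28*t + z^2*(5 - 5*t) + z*(31*t - 31) - 28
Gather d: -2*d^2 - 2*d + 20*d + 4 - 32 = -2*d^2 + 18*d - 28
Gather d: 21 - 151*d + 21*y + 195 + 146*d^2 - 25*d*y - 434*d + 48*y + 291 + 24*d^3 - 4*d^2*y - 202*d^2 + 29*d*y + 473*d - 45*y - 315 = 24*d^3 + d^2*(-4*y - 56) + d*(4*y - 112) + 24*y + 192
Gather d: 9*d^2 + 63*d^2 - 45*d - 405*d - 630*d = 72*d^2 - 1080*d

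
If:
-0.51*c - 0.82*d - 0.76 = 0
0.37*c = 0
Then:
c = 0.00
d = -0.93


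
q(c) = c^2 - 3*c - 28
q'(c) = 2*c - 3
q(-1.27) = -22.58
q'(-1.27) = -5.54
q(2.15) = -29.83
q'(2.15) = 1.30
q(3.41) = -26.60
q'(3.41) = 3.82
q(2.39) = -29.46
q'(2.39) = 1.78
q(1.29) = -30.21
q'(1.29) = -0.42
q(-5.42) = 17.64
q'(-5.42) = -13.84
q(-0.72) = -25.32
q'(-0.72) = -4.44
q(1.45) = -30.25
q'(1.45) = -0.10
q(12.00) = 80.00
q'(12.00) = 21.00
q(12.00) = 80.00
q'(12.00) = 21.00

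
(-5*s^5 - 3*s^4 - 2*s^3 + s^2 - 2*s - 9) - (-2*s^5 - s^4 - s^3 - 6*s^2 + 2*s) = -3*s^5 - 2*s^4 - s^3 + 7*s^2 - 4*s - 9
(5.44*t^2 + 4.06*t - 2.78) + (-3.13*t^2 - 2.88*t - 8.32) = 2.31*t^2 + 1.18*t - 11.1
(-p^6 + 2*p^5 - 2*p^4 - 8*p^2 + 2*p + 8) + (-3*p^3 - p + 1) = -p^6 + 2*p^5 - 2*p^4 - 3*p^3 - 8*p^2 + p + 9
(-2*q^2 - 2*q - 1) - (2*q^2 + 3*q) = -4*q^2 - 5*q - 1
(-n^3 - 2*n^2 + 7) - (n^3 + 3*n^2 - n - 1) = -2*n^3 - 5*n^2 + n + 8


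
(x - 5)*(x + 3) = x^2 - 2*x - 15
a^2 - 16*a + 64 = (a - 8)^2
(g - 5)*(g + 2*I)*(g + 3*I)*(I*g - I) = I*g^4 - 5*g^3 - 6*I*g^3 + 30*g^2 - I*g^2 - 25*g + 36*I*g - 30*I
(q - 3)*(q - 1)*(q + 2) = q^3 - 2*q^2 - 5*q + 6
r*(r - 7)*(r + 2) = r^3 - 5*r^2 - 14*r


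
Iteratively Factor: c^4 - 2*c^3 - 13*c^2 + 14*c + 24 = (c - 2)*(c^3 - 13*c - 12) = (c - 2)*(c + 1)*(c^2 - c - 12) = (c - 2)*(c + 1)*(c + 3)*(c - 4)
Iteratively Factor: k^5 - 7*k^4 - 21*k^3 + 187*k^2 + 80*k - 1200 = (k + 4)*(k^4 - 11*k^3 + 23*k^2 + 95*k - 300) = (k - 4)*(k + 4)*(k^3 - 7*k^2 - 5*k + 75) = (k - 5)*(k - 4)*(k + 4)*(k^2 - 2*k - 15) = (k - 5)*(k - 4)*(k + 3)*(k + 4)*(k - 5)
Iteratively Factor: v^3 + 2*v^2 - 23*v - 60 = (v + 4)*(v^2 - 2*v - 15) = (v - 5)*(v + 4)*(v + 3)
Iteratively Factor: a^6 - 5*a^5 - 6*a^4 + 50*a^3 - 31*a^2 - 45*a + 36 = (a + 1)*(a^5 - 6*a^4 + 50*a^2 - 81*a + 36) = (a - 4)*(a + 1)*(a^4 - 2*a^3 - 8*a^2 + 18*a - 9) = (a - 4)*(a - 3)*(a + 1)*(a^3 + a^2 - 5*a + 3) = (a - 4)*(a - 3)*(a + 1)*(a + 3)*(a^2 - 2*a + 1) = (a - 4)*(a - 3)*(a - 1)*(a + 1)*(a + 3)*(a - 1)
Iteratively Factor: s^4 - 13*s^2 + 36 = (s - 2)*(s^3 + 2*s^2 - 9*s - 18) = (s - 2)*(s + 2)*(s^2 - 9) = (s - 2)*(s + 2)*(s + 3)*(s - 3)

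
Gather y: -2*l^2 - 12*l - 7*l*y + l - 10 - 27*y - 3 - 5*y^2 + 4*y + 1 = -2*l^2 - 11*l - 5*y^2 + y*(-7*l - 23) - 12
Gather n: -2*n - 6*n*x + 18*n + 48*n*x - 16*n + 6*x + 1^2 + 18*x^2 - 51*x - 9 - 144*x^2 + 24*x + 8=42*n*x - 126*x^2 - 21*x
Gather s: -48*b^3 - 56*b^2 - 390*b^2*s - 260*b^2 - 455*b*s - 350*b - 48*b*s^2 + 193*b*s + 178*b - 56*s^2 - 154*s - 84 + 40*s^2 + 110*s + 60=-48*b^3 - 316*b^2 - 172*b + s^2*(-48*b - 16) + s*(-390*b^2 - 262*b - 44) - 24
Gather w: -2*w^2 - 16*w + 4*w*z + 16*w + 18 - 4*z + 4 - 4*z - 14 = -2*w^2 + 4*w*z - 8*z + 8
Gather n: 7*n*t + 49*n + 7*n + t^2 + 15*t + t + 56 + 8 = n*(7*t + 56) + t^2 + 16*t + 64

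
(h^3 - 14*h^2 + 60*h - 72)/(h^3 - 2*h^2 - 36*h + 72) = (h - 6)/(h + 6)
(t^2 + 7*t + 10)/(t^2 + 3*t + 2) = (t + 5)/(t + 1)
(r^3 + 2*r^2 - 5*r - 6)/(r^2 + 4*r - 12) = (r^2 + 4*r + 3)/(r + 6)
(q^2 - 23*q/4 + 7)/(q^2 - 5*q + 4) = (q - 7/4)/(q - 1)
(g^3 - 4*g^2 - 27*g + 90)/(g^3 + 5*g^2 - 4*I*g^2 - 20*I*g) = (g^2 - 9*g + 18)/(g*(g - 4*I))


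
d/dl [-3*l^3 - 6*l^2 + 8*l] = -9*l^2 - 12*l + 8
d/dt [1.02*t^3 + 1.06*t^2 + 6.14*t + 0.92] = 3.06*t^2 + 2.12*t + 6.14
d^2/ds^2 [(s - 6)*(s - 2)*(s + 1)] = 6*s - 14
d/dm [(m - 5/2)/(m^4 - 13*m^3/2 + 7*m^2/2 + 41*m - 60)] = (-12*m^4 + 92*m^3 - 209*m^2 + 70*m + 170)/(4*m^8 - 52*m^7 + 197*m^6 + 146*m^5 - 2563*m^4 + 4268*m^3 + 5044*m^2 - 19680*m + 14400)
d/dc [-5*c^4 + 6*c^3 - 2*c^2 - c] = -20*c^3 + 18*c^2 - 4*c - 1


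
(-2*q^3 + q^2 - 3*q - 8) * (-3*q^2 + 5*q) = 6*q^5 - 13*q^4 + 14*q^3 + 9*q^2 - 40*q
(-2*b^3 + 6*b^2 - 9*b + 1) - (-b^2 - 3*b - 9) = -2*b^3 + 7*b^2 - 6*b + 10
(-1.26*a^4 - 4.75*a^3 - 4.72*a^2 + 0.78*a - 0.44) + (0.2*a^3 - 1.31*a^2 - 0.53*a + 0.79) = -1.26*a^4 - 4.55*a^3 - 6.03*a^2 + 0.25*a + 0.35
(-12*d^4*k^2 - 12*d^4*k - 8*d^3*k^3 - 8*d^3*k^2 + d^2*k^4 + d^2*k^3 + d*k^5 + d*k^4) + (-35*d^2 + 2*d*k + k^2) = -12*d^4*k^2 - 12*d^4*k - 8*d^3*k^3 - 8*d^3*k^2 + d^2*k^4 + d^2*k^3 - 35*d^2 + d*k^5 + d*k^4 + 2*d*k + k^2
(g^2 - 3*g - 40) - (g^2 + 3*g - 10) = -6*g - 30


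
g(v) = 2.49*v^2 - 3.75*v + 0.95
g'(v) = 4.98*v - 3.75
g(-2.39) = 24.14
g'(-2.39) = -15.65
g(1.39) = 0.55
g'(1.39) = 3.17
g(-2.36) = 23.67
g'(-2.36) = -15.50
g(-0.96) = 6.84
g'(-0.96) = -8.53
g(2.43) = 6.54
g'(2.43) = 8.35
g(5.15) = 47.68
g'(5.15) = 21.90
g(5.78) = 62.46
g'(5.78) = 25.03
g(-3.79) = 50.93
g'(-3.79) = -22.62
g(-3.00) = 34.61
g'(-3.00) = -18.69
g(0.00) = 0.95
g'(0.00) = -3.75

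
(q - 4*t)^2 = q^2 - 8*q*t + 16*t^2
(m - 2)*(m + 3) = m^2 + m - 6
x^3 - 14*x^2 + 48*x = x*(x - 8)*(x - 6)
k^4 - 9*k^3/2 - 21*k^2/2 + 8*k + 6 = (k - 6)*(k - 1)*(k + 1/2)*(k + 2)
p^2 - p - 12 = (p - 4)*(p + 3)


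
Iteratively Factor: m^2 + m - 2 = (m - 1)*(m + 2)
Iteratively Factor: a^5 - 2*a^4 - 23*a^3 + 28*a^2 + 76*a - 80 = (a - 1)*(a^4 - a^3 - 24*a^2 + 4*a + 80) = (a - 1)*(a + 2)*(a^3 - 3*a^2 - 18*a + 40) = (a - 2)*(a - 1)*(a + 2)*(a^2 - a - 20) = (a - 5)*(a - 2)*(a - 1)*(a + 2)*(a + 4)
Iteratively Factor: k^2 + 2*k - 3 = (k - 1)*(k + 3)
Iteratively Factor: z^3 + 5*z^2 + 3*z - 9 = (z - 1)*(z^2 + 6*z + 9) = (z - 1)*(z + 3)*(z + 3)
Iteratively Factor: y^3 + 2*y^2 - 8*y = (y - 2)*(y^2 + 4*y) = (y - 2)*(y + 4)*(y)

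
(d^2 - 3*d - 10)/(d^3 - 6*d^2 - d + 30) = 1/(d - 3)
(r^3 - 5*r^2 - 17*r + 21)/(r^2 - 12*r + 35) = (r^2 + 2*r - 3)/(r - 5)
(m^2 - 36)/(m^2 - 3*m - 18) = (m + 6)/(m + 3)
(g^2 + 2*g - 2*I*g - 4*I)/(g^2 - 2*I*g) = (g + 2)/g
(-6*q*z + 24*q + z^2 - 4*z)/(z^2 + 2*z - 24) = (-6*q + z)/(z + 6)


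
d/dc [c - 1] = 1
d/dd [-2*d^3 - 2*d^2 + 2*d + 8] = -6*d^2 - 4*d + 2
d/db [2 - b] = -1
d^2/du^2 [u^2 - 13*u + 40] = 2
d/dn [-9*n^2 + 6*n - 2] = 6 - 18*n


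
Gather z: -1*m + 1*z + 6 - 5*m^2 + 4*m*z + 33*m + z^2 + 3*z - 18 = -5*m^2 + 32*m + z^2 + z*(4*m + 4) - 12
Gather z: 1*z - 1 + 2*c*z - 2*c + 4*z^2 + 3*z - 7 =-2*c + 4*z^2 + z*(2*c + 4) - 8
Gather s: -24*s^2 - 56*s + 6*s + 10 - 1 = -24*s^2 - 50*s + 9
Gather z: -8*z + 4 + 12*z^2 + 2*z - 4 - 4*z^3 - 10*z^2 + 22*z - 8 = -4*z^3 + 2*z^2 + 16*z - 8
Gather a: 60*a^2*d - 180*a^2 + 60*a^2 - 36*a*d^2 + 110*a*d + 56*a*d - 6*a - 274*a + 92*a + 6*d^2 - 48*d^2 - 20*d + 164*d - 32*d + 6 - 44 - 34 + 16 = a^2*(60*d - 120) + a*(-36*d^2 + 166*d - 188) - 42*d^2 + 112*d - 56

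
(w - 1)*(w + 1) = w^2 - 1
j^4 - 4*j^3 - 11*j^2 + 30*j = j*(j - 5)*(j - 2)*(j + 3)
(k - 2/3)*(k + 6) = k^2 + 16*k/3 - 4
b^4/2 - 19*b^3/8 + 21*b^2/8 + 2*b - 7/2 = (b/2 + 1/2)*(b - 2)^2*(b - 7/4)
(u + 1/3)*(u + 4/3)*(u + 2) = u^3 + 11*u^2/3 + 34*u/9 + 8/9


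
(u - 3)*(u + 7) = u^2 + 4*u - 21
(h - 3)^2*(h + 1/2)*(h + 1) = h^4 - 9*h^3/2 + h^2/2 + 21*h/2 + 9/2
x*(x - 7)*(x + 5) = x^3 - 2*x^2 - 35*x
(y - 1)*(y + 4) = y^2 + 3*y - 4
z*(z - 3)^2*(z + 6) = z^4 - 27*z^2 + 54*z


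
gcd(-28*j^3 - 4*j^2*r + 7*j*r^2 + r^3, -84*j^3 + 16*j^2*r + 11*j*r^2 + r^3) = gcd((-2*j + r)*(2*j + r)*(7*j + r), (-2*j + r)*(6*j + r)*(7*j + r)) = -14*j^2 + 5*j*r + r^2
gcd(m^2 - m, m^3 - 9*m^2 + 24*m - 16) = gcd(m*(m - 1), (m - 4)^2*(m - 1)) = m - 1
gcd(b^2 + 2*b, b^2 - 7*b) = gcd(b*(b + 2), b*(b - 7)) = b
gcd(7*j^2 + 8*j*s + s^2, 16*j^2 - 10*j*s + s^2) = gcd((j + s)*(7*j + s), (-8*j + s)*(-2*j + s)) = 1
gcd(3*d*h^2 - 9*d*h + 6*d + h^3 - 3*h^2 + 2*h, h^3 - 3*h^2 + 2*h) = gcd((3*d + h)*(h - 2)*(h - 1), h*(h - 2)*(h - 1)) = h^2 - 3*h + 2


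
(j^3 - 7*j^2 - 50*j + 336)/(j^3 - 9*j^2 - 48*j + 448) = (j - 6)/(j - 8)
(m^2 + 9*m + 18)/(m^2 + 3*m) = (m + 6)/m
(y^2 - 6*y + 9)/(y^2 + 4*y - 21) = (y - 3)/(y + 7)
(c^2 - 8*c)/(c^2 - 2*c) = (c - 8)/(c - 2)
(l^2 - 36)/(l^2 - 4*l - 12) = (l + 6)/(l + 2)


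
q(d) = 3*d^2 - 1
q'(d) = 6*d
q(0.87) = 1.27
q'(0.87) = 5.22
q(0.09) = -0.98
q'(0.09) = 0.54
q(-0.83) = 1.07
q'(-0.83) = -4.98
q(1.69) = 7.57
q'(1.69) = 10.14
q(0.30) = -0.73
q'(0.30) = 1.80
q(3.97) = 46.28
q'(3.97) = 23.82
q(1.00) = 2.00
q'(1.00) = 6.00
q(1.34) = 4.39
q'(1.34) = 8.04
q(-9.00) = 242.00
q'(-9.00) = -54.00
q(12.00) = 431.00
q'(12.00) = 72.00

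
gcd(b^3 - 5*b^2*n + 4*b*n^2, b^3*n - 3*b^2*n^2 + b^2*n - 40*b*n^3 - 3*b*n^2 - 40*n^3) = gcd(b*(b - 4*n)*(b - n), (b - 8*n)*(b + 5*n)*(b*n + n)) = 1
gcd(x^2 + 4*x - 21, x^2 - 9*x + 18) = x - 3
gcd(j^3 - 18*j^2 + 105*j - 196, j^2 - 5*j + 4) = j - 4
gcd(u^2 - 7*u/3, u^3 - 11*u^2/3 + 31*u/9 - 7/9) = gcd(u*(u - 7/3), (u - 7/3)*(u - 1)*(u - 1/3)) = u - 7/3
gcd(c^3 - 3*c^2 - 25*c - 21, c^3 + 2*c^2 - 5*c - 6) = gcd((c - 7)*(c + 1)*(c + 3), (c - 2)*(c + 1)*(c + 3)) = c^2 + 4*c + 3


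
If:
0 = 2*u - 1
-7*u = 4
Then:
No Solution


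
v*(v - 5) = v^2 - 5*v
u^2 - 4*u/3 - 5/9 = (u - 5/3)*(u + 1/3)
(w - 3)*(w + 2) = w^2 - w - 6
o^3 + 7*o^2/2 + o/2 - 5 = (o - 1)*(o + 2)*(o + 5/2)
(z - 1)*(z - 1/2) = z^2 - 3*z/2 + 1/2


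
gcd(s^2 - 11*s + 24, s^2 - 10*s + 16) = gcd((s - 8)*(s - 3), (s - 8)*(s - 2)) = s - 8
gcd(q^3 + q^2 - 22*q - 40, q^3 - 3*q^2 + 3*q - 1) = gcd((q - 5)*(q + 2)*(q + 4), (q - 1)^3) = 1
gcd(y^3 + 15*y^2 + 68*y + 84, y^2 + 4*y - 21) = y + 7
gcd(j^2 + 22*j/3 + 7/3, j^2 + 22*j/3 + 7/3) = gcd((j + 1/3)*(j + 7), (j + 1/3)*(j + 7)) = j^2 + 22*j/3 + 7/3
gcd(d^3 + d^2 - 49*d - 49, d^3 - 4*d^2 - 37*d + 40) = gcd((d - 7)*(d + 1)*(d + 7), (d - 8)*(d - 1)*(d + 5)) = 1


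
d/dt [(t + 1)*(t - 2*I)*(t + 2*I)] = 3*t^2 + 2*t + 4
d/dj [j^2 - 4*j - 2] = 2*j - 4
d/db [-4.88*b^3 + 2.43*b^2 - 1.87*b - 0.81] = -14.64*b^2 + 4.86*b - 1.87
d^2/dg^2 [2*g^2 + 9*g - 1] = 4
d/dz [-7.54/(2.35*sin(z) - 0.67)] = 17.719*cos(z)/(2.35*sin(z) - 0.67)^2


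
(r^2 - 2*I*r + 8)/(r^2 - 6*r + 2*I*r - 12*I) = (r - 4*I)/(r - 6)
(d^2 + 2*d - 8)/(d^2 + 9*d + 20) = (d - 2)/(d + 5)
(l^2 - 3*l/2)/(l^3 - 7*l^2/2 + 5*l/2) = (2*l - 3)/(2*l^2 - 7*l + 5)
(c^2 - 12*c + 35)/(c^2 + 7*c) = (c^2 - 12*c + 35)/(c*(c + 7))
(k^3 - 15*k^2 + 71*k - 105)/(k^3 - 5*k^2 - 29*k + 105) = (k - 5)/(k + 5)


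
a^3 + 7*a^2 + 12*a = a*(a + 3)*(a + 4)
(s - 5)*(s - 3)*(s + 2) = s^3 - 6*s^2 - s + 30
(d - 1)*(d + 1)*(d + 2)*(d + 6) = d^4 + 8*d^3 + 11*d^2 - 8*d - 12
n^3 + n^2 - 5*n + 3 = (n - 1)^2*(n + 3)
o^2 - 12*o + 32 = (o - 8)*(o - 4)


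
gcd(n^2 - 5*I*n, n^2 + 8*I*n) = n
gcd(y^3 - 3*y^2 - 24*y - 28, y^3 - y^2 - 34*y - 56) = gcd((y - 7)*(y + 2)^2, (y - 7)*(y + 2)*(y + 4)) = y^2 - 5*y - 14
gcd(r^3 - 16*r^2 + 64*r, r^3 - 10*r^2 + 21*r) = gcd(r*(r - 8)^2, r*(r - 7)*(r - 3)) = r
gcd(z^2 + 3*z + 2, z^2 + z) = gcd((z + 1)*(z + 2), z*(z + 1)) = z + 1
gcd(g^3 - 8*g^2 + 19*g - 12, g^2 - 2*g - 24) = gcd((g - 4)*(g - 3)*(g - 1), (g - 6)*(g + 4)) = 1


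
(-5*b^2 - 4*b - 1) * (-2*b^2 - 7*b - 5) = 10*b^4 + 43*b^3 + 55*b^2 + 27*b + 5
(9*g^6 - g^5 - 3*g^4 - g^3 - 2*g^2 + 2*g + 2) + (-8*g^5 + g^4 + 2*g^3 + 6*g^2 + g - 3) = 9*g^6 - 9*g^5 - 2*g^4 + g^3 + 4*g^2 + 3*g - 1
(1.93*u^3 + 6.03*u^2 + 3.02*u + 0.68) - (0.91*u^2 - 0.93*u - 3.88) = 1.93*u^3 + 5.12*u^2 + 3.95*u + 4.56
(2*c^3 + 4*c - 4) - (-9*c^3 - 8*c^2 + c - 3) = 11*c^3 + 8*c^2 + 3*c - 1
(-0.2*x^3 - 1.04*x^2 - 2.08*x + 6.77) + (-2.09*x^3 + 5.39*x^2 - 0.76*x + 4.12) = -2.29*x^3 + 4.35*x^2 - 2.84*x + 10.89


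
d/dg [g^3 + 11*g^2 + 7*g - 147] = 3*g^2 + 22*g + 7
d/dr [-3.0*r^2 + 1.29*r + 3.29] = 1.29 - 6.0*r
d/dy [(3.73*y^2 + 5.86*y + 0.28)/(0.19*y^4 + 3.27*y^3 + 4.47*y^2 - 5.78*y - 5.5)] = (-1.4174*y^5 - 15.5373*y^4 - 38.5372*y^3 - 50.5004*y^2 - 43.5332*y - 30.6116)/(0.0361*y^8 + 1.2426*y^7 + 12.3915*y^6 + 27.0374*y^5 - 19.9103*y^4 - 87.6432*y^3 - 15.7616*y^2 + 63.58*y + 30.25)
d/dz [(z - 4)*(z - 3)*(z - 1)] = 3*z^2 - 16*z + 19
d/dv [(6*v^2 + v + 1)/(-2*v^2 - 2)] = (v^2 - 10*v - 1)/(2*(v^4 + 2*v^2 + 1))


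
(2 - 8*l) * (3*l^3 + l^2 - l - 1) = -24*l^4 - 2*l^3 + 10*l^2 + 6*l - 2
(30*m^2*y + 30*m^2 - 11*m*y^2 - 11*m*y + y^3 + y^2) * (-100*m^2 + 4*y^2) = -3000*m^4*y - 3000*m^4 + 1100*m^3*y^2 + 1100*m^3*y + 20*m^2*y^3 + 20*m^2*y^2 - 44*m*y^4 - 44*m*y^3 + 4*y^5 + 4*y^4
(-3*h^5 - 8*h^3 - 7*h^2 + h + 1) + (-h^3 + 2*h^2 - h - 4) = -3*h^5 - 9*h^3 - 5*h^2 - 3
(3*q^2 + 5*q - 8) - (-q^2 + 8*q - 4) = 4*q^2 - 3*q - 4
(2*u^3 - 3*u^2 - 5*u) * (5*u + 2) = 10*u^4 - 11*u^3 - 31*u^2 - 10*u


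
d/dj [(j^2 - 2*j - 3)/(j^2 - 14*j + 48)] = 6*(-2*j^2 + 17*j - 23)/(j^4 - 28*j^3 + 292*j^2 - 1344*j + 2304)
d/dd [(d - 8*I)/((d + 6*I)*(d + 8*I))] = (-d^2 + 16*I*d - 160)/(d^4 + 28*I*d^3 - 292*d^2 - 1344*I*d + 2304)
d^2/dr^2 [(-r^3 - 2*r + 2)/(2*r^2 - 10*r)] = (-27*r^3 + 6*r^2 - 30*r + 50)/(r^3*(r^3 - 15*r^2 + 75*r - 125))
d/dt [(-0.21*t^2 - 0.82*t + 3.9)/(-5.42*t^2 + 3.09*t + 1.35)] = (-5.0933*t^2 + 41.709*t - 13.158)/(29.3764*t^4 - 33.4956*t^3 - 5.0859*t^2 + 8.343*t + 1.8225)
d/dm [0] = 0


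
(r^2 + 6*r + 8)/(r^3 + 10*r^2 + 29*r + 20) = (r + 2)/(r^2 + 6*r + 5)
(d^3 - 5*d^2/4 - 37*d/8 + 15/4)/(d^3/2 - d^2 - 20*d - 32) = (8*d^2 - 26*d + 15)/(4*(d^2 - 4*d - 32))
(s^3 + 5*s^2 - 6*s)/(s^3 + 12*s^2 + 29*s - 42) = s/(s + 7)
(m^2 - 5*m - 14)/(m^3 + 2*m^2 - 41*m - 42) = (m^2 - 5*m - 14)/(m^3 + 2*m^2 - 41*m - 42)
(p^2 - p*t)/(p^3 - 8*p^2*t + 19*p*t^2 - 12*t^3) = p/(p^2 - 7*p*t + 12*t^2)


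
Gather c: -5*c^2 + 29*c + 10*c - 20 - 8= -5*c^2 + 39*c - 28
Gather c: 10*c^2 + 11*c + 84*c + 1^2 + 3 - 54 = 10*c^2 + 95*c - 50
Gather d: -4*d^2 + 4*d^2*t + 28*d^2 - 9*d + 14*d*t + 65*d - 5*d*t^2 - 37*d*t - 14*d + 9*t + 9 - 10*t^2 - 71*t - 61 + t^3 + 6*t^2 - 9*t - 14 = d^2*(4*t + 24) + d*(-5*t^2 - 23*t + 42) + t^3 - 4*t^2 - 71*t - 66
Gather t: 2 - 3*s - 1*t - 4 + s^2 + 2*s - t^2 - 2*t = s^2 - s - t^2 - 3*t - 2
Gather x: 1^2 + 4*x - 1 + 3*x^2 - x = 3*x^2 + 3*x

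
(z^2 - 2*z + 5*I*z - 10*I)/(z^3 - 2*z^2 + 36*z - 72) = (z + 5*I)/(z^2 + 36)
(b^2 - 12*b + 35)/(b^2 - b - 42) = (b - 5)/(b + 6)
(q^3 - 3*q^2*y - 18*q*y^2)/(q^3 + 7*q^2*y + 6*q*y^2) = (q^2 - 3*q*y - 18*y^2)/(q^2 + 7*q*y + 6*y^2)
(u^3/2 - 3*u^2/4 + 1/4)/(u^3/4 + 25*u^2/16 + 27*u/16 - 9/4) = 4*(2*u^3 - 3*u^2 + 1)/(4*u^3 + 25*u^2 + 27*u - 36)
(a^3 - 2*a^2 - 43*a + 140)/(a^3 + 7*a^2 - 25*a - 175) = (a - 4)/(a + 5)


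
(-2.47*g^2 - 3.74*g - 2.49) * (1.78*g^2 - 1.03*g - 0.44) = -4.3966*g^4 - 4.1131*g^3 + 0.506799999999999*g^2 + 4.2103*g + 1.0956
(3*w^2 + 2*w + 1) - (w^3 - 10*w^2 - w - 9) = -w^3 + 13*w^2 + 3*w + 10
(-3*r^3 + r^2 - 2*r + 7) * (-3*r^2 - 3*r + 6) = 9*r^5 + 6*r^4 - 15*r^3 - 9*r^2 - 33*r + 42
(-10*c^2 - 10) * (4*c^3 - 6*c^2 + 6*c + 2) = -40*c^5 + 60*c^4 - 100*c^3 + 40*c^2 - 60*c - 20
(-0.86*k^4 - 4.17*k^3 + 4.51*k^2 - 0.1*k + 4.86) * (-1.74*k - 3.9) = 1.4964*k^5 + 10.6098*k^4 + 8.4156*k^3 - 17.415*k^2 - 8.0664*k - 18.954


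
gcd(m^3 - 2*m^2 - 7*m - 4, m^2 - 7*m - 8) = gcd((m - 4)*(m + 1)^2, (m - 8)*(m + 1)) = m + 1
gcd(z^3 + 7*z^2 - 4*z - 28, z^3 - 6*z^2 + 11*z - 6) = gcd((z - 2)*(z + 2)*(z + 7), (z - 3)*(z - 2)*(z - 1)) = z - 2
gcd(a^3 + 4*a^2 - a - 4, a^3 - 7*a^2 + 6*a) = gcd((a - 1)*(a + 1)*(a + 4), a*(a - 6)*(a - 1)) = a - 1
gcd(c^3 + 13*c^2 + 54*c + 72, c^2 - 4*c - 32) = c + 4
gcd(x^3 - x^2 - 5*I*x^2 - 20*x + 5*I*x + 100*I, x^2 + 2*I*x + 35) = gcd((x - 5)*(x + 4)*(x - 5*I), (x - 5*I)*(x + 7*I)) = x - 5*I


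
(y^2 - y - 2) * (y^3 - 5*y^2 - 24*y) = y^5 - 6*y^4 - 21*y^3 + 34*y^2 + 48*y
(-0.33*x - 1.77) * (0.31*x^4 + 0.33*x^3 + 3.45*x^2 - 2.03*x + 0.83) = -0.1023*x^5 - 0.6576*x^4 - 1.7226*x^3 - 5.4366*x^2 + 3.3192*x - 1.4691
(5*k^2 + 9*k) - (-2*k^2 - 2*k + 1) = 7*k^2 + 11*k - 1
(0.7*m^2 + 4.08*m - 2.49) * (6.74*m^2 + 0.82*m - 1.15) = 4.718*m^4 + 28.0732*m^3 - 14.242*m^2 - 6.7338*m + 2.8635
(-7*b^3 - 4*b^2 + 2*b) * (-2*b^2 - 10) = 14*b^5 + 8*b^4 + 66*b^3 + 40*b^2 - 20*b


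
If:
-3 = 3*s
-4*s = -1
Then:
No Solution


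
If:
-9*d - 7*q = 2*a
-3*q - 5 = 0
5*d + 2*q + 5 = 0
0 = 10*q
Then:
No Solution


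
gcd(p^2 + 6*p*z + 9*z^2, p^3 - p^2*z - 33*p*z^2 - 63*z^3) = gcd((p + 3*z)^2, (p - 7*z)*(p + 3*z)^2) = p^2 + 6*p*z + 9*z^2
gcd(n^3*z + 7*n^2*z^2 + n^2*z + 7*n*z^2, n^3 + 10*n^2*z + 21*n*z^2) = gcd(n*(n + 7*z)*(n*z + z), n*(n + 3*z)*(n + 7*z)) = n^2 + 7*n*z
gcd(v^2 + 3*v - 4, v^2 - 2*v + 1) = v - 1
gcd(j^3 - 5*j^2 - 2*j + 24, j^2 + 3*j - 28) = j - 4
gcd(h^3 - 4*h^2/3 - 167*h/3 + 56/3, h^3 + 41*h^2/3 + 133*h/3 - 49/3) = h^2 + 20*h/3 - 7/3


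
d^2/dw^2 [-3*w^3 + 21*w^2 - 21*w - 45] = 42 - 18*w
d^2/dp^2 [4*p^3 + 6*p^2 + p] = 24*p + 12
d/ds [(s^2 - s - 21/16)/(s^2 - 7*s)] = 3*(-32*s^2 + 14*s - 49)/(16*s^2*(s^2 - 14*s + 49))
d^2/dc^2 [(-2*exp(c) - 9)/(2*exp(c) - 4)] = 13*(-exp(c) - 2)*exp(c)/(2*(exp(3*c) - 6*exp(2*c) + 12*exp(c) - 8))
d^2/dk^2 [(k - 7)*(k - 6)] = 2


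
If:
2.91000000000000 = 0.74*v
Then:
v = 3.93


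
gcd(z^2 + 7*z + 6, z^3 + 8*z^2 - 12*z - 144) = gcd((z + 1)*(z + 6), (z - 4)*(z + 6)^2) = z + 6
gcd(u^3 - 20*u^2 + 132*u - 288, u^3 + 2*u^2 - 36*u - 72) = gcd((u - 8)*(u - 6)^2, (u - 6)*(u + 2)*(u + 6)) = u - 6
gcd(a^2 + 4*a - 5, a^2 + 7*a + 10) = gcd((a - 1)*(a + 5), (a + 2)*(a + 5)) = a + 5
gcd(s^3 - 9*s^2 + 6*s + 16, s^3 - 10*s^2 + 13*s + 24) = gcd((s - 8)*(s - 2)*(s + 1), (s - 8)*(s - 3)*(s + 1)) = s^2 - 7*s - 8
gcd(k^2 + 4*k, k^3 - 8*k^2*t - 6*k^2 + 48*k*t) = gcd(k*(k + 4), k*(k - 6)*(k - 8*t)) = k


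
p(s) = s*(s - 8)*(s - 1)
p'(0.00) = 8.00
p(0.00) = 0.00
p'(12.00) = 224.00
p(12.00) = 528.00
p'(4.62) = -11.13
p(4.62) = -56.53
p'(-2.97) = 87.92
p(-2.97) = -129.35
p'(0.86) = -5.26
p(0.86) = 0.86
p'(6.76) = 23.41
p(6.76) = -48.28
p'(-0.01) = 8.18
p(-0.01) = -0.08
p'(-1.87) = 52.15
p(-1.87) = -52.97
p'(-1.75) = 48.69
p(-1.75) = -46.92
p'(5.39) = -1.86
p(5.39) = -61.76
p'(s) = s*(s - 8) + s*(s - 1) + (s - 8)*(s - 1) = 3*s^2 - 18*s + 8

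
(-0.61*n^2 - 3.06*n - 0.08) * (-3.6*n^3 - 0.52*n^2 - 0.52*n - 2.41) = 2.196*n^5 + 11.3332*n^4 + 2.1964*n^3 + 3.1029*n^2 + 7.4162*n + 0.1928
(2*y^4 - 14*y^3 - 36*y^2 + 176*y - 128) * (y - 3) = 2*y^5 - 20*y^4 + 6*y^3 + 284*y^2 - 656*y + 384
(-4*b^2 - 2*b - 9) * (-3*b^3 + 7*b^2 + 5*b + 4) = 12*b^5 - 22*b^4 - 7*b^3 - 89*b^2 - 53*b - 36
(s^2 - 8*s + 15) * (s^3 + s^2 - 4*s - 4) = s^5 - 7*s^4 + 3*s^3 + 43*s^2 - 28*s - 60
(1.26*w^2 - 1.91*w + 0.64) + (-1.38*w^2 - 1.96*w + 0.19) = -0.12*w^2 - 3.87*w + 0.83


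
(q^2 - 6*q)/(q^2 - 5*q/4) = 4*(q - 6)/(4*q - 5)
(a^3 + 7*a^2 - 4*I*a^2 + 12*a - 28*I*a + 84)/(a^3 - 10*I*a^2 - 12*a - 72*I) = (a + 7)/(a - 6*I)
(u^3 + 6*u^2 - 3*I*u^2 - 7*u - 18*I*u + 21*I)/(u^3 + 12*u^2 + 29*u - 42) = (u - 3*I)/(u + 6)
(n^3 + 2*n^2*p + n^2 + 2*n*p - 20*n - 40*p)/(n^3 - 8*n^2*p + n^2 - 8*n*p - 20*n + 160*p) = (-n - 2*p)/(-n + 8*p)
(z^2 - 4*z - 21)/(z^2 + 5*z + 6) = (z - 7)/(z + 2)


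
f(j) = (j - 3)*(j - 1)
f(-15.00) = 288.00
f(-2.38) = 18.18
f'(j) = 2*j - 4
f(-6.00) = 63.00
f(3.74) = 2.03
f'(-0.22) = -4.44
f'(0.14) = -3.72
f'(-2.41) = -8.82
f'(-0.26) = -4.52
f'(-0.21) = -4.42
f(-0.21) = 3.88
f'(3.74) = 3.48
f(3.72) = 1.96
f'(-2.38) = -8.76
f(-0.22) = 3.93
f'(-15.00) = -34.00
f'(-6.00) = -16.00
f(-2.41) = 18.45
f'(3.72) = 3.44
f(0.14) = 2.46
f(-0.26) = 4.11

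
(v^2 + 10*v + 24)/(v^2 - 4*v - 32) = (v + 6)/(v - 8)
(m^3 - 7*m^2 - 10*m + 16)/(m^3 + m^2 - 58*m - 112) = (m - 1)/(m + 7)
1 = 1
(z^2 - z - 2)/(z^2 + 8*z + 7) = (z - 2)/(z + 7)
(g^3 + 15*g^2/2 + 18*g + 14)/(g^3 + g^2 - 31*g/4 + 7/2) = 2*(g^2 + 4*g + 4)/(2*g^2 - 5*g + 2)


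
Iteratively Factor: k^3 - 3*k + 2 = (k - 1)*(k^2 + k - 2) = (k - 1)*(k + 2)*(k - 1)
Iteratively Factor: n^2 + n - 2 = (n - 1)*(n + 2)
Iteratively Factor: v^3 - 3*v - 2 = (v + 1)*(v^2 - v - 2) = (v + 1)^2*(v - 2)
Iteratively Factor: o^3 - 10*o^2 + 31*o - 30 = (o - 5)*(o^2 - 5*o + 6) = (o - 5)*(o - 2)*(o - 3)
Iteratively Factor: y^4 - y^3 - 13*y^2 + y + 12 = (y - 1)*(y^3 - 13*y - 12) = (y - 1)*(y + 3)*(y^2 - 3*y - 4) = (y - 1)*(y + 1)*(y + 3)*(y - 4)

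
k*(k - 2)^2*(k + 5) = k^4 + k^3 - 16*k^2 + 20*k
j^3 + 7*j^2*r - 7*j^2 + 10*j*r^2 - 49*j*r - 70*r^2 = (j - 7)*(j + 2*r)*(j + 5*r)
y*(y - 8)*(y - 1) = y^3 - 9*y^2 + 8*y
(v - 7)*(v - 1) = v^2 - 8*v + 7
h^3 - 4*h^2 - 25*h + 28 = (h - 7)*(h - 1)*(h + 4)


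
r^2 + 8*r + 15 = (r + 3)*(r + 5)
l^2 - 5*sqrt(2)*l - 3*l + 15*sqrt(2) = (l - 3)*(l - 5*sqrt(2))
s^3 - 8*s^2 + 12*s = s*(s - 6)*(s - 2)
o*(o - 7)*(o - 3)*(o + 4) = o^4 - 6*o^3 - 19*o^2 + 84*o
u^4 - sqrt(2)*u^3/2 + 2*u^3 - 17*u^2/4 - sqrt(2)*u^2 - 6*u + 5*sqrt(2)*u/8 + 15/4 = (u - 1/2)*(u + 5/2)*(u - 3*sqrt(2)/2)*(u + sqrt(2))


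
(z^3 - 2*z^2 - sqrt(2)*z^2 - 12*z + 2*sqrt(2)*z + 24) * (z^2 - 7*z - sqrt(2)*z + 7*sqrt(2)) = z^5 - 9*z^4 - 2*sqrt(2)*z^4 + 4*z^3 + 18*sqrt(2)*z^3 - 16*sqrt(2)*z^2 + 90*z^2 - 108*sqrt(2)*z - 140*z + 168*sqrt(2)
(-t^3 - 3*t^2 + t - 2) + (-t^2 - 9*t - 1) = -t^3 - 4*t^2 - 8*t - 3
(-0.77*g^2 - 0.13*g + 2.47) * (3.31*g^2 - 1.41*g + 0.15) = -2.5487*g^4 + 0.6554*g^3 + 8.2435*g^2 - 3.5022*g + 0.3705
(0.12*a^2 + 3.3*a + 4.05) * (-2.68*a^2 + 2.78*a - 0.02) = -0.3216*a^4 - 8.5104*a^3 - 1.6824*a^2 + 11.193*a - 0.081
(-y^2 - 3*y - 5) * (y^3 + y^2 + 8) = -y^5 - 4*y^4 - 8*y^3 - 13*y^2 - 24*y - 40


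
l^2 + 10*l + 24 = (l + 4)*(l + 6)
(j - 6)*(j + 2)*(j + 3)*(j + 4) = j^4 + 3*j^3 - 28*j^2 - 132*j - 144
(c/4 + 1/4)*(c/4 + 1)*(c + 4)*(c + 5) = c^4/16 + 7*c^3/8 + 69*c^2/16 + 17*c/2 + 5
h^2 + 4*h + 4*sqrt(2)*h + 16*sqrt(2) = (h + 4)*(h + 4*sqrt(2))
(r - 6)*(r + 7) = r^2 + r - 42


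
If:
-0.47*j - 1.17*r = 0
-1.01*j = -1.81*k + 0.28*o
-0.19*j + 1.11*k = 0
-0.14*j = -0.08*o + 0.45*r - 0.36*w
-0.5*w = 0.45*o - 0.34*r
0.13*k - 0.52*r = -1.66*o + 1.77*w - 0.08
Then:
No Solution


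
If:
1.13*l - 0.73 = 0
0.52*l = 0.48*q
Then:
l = 0.65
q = 0.70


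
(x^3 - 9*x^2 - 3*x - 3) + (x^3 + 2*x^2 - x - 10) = 2*x^3 - 7*x^2 - 4*x - 13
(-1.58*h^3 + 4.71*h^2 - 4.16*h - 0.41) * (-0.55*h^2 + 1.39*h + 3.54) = 0.869*h^5 - 4.7867*h^4 + 3.2417*h^3 + 11.1165*h^2 - 15.2963*h - 1.4514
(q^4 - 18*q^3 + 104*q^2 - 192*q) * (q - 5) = q^5 - 23*q^4 + 194*q^3 - 712*q^2 + 960*q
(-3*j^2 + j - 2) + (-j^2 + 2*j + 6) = -4*j^2 + 3*j + 4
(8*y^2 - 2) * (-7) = 14 - 56*y^2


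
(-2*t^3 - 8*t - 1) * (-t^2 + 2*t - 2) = 2*t^5 - 4*t^4 + 12*t^3 - 15*t^2 + 14*t + 2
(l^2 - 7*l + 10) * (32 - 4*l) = -4*l^3 + 60*l^2 - 264*l + 320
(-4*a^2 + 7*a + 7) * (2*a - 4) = -8*a^3 + 30*a^2 - 14*a - 28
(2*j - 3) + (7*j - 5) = 9*j - 8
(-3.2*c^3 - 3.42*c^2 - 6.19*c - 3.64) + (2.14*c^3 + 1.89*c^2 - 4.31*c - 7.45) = -1.06*c^3 - 1.53*c^2 - 10.5*c - 11.09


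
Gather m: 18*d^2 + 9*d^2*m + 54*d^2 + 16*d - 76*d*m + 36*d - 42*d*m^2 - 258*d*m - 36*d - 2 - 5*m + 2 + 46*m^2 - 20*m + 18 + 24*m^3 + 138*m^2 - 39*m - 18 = 72*d^2 + 16*d + 24*m^3 + m^2*(184 - 42*d) + m*(9*d^2 - 334*d - 64)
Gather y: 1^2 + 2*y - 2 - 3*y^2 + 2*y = -3*y^2 + 4*y - 1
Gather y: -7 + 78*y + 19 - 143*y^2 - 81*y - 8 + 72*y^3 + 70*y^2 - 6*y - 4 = 72*y^3 - 73*y^2 - 9*y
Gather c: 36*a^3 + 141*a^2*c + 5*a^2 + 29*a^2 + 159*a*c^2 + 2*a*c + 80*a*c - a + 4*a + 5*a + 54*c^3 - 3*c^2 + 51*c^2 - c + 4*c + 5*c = 36*a^3 + 34*a^2 + 8*a + 54*c^3 + c^2*(159*a + 48) + c*(141*a^2 + 82*a + 8)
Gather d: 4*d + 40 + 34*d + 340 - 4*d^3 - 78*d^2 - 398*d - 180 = -4*d^3 - 78*d^2 - 360*d + 200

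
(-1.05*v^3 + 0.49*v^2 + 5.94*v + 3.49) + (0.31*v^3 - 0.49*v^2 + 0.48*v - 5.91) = -0.74*v^3 + 6.42*v - 2.42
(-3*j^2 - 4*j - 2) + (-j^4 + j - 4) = -j^4 - 3*j^2 - 3*j - 6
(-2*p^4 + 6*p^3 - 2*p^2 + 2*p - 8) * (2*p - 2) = -4*p^5 + 16*p^4 - 16*p^3 + 8*p^2 - 20*p + 16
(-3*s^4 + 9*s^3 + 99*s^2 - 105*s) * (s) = -3*s^5 + 9*s^4 + 99*s^3 - 105*s^2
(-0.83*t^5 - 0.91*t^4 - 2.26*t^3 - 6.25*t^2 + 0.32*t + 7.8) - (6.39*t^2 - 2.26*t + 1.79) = -0.83*t^5 - 0.91*t^4 - 2.26*t^3 - 12.64*t^2 + 2.58*t + 6.01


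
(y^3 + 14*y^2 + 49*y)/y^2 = y + 14 + 49/y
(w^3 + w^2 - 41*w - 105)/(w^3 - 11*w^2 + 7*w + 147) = (w + 5)/(w - 7)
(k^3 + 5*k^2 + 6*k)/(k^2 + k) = (k^2 + 5*k + 6)/(k + 1)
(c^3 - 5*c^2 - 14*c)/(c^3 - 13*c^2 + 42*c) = (c + 2)/(c - 6)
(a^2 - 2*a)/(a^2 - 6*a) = (a - 2)/(a - 6)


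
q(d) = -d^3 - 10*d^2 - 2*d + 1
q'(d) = -3*d^2 - 20*d - 2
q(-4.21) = -93.20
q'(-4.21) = 29.03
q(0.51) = -2.75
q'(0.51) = -12.98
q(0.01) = 0.98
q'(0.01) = -2.20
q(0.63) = -4.48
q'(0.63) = -15.79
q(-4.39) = -98.34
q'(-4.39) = 27.98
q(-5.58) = -125.46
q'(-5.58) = 16.19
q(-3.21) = -62.54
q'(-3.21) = 31.29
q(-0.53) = -0.60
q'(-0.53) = 7.76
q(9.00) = -1556.00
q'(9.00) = -425.00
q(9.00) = -1556.00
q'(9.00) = -425.00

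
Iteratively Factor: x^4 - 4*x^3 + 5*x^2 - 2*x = (x)*(x^3 - 4*x^2 + 5*x - 2) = x*(x - 2)*(x^2 - 2*x + 1) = x*(x - 2)*(x - 1)*(x - 1)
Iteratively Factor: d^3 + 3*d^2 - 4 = (d - 1)*(d^2 + 4*d + 4) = (d - 1)*(d + 2)*(d + 2)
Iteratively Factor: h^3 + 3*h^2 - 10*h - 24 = (h - 3)*(h^2 + 6*h + 8) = (h - 3)*(h + 4)*(h + 2)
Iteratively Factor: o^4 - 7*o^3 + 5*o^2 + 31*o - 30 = (o - 5)*(o^3 - 2*o^2 - 5*o + 6) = (o - 5)*(o + 2)*(o^2 - 4*o + 3) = (o - 5)*(o - 3)*(o + 2)*(o - 1)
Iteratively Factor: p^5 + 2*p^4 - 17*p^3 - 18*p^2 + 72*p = (p - 2)*(p^4 + 4*p^3 - 9*p^2 - 36*p) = (p - 3)*(p - 2)*(p^3 + 7*p^2 + 12*p) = (p - 3)*(p - 2)*(p + 3)*(p^2 + 4*p) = (p - 3)*(p - 2)*(p + 3)*(p + 4)*(p)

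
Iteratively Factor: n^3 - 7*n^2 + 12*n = (n - 3)*(n^2 - 4*n) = n*(n - 3)*(n - 4)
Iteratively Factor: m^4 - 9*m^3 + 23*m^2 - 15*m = (m)*(m^3 - 9*m^2 + 23*m - 15) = m*(m - 5)*(m^2 - 4*m + 3) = m*(m - 5)*(m - 1)*(m - 3)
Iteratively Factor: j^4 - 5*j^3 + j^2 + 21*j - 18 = (j + 2)*(j^3 - 7*j^2 + 15*j - 9) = (j - 3)*(j + 2)*(j^2 - 4*j + 3) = (j - 3)*(j - 1)*(j + 2)*(j - 3)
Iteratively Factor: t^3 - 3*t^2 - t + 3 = (t + 1)*(t^2 - 4*t + 3) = (t - 3)*(t + 1)*(t - 1)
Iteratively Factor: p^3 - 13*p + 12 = (p - 3)*(p^2 + 3*p - 4) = (p - 3)*(p + 4)*(p - 1)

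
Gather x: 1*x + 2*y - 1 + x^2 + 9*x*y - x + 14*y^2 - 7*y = x^2 + 9*x*y + 14*y^2 - 5*y - 1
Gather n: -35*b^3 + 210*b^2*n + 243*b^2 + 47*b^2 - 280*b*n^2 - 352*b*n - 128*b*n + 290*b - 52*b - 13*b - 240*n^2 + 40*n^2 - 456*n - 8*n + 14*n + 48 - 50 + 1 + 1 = -35*b^3 + 290*b^2 + 225*b + n^2*(-280*b - 200) + n*(210*b^2 - 480*b - 450)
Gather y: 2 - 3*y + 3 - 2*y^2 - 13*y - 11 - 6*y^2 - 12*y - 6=-8*y^2 - 28*y - 12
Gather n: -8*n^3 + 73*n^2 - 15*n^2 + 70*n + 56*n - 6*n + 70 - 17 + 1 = -8*n^3 + 58*n^2 + 120*n + 54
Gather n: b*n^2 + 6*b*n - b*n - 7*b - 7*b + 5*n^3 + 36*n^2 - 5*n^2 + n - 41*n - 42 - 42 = -14*b + 5*n^3 + n^2*(b + 31) + n*(5*b - 40) - 84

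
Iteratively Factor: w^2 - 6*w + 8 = (w - 4)*(w - 2)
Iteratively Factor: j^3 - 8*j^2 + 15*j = (j - 5)*(j^2 - 3*j) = (j - 5)*(j - 3)*(j)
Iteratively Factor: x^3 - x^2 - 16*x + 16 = (x - 1)*(x^2 - 16) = (x - 1)*(x + 4)*(x - 4)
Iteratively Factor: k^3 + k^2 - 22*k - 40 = (k + 4)*(k^2 - 3*k - 10) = (k - 5)*(k + 4)*(k + 2)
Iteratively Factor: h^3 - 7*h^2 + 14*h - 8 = (h - 4)*(h^2 - 3*h + 2) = (h - 4)*(h - 2)*(h - 1)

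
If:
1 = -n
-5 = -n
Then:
No Solution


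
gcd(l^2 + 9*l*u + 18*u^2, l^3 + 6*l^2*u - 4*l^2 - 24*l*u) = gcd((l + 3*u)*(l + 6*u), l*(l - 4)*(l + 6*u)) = l + 6*u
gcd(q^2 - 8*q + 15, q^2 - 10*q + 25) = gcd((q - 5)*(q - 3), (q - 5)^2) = q - 5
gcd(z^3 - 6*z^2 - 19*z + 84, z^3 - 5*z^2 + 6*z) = z - 3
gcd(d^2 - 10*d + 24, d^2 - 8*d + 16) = d - 4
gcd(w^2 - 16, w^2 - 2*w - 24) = w + 4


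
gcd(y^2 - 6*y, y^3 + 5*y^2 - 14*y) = y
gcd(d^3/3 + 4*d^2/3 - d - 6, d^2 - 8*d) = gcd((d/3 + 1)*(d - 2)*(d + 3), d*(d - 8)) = 1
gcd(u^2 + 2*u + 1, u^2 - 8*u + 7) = 1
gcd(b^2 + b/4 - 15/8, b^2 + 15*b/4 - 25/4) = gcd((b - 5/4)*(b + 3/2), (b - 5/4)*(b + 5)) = b - 5/4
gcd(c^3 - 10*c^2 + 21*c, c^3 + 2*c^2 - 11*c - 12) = c - 3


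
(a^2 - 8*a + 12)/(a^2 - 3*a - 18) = (a - 2)/(a + 3)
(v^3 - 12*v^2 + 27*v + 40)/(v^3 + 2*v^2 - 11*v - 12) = (v^2 - 13*v + 40)/(v^2 + v - 12)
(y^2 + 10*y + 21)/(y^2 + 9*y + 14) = (y + 3)/(y + 2)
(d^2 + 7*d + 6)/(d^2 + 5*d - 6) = (d + 1)/(d - 1)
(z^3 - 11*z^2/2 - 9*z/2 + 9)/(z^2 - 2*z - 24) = (2*z^2 + z - 3)/(2*(z + 4))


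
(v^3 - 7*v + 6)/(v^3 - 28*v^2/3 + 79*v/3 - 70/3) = 3*(v^2 + 2*v - 3)/(3*v^2 - 22*v + 35)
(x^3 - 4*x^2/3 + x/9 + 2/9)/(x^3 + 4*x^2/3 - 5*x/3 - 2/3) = (x - 2/3)/(x + 2)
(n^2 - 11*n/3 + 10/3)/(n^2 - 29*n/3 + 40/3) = (n - 2)/(n - 8)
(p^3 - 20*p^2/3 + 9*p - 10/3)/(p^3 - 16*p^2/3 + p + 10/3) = (3*p - 2)/(3*p + 2)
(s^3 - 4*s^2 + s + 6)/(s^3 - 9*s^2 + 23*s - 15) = (s^2 - s - 2)/(s^2 - 6*s + 5)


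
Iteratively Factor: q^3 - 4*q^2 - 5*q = (q - 5)*(q^2 + q) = q*(q - 5)*(q + 1)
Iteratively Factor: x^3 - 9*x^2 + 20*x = (x - 4)*(x^2 - 5*x) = x*(x - 4)*(x - 5)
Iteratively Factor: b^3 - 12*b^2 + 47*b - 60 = (b - 5)*(b^2 - 7*b + 12) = (b - 5)*(b - 3)*(b - 4)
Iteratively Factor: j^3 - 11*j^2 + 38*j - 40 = (j - 4)*(j^2 - 7*j + 10) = (j - 5)*(j - 4)*(j - 2)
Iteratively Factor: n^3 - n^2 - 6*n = (n)*(n^2 - n - 6) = n*(n - 3)*(n + 2)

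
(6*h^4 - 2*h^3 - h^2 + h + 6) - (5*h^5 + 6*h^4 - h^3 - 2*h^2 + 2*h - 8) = -5*h^5 - h^3 + h^2 - h + 14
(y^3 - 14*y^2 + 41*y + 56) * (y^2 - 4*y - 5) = y^5 - 18*y^4 + 92*y^3 - 38*y^2 - 429*y - 280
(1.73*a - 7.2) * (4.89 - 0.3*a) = -0.519*a^2 + 10.6197*a - 35.208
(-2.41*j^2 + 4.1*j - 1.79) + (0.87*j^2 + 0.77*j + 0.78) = -1.54*j^2 + 4.87*j - 1.01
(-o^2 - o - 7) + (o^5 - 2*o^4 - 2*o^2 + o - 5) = o^5 - 2*o^4 - 3*o^2 - 12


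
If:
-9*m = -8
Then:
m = 8/9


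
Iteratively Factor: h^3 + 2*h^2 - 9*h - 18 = (h + 3)*(h^2 - h - 6) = (h + 2)*(h + 3)*(h - 3)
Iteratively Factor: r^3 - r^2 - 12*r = (r)*(r^2 - r - 12) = r*(r + 3)*(r - 4)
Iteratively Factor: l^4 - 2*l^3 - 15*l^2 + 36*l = (l)*(l^3 - 2*l^2 - 15*l + 36) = l*(l + 4)*(l^2 - 6*l + 9) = l*(l - 3)*(l + 4)*(l - 3)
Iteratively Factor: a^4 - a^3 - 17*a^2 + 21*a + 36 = (a - 3)*(a^3 + 2*a^2 - 11*a - 12) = (a - 3)^2*(a^2 + 5*a + 4) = (a - 3)^2*(a + 1)*(a + 4)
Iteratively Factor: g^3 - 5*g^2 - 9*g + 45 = (g - 3)*(g^2 - 2*g - 15) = (g - 5)*(g - 3)*(g + 3)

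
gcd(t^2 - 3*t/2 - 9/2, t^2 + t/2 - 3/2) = t + 3/2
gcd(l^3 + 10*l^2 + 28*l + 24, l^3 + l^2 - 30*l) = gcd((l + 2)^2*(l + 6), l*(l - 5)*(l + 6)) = l + 6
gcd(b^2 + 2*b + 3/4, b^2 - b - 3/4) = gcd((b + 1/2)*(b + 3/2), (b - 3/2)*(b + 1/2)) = b + 1/2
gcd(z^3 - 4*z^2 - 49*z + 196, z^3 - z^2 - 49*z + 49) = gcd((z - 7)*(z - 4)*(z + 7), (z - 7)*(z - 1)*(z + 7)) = z^2 - 49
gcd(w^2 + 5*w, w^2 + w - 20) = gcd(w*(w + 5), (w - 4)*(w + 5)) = w + 5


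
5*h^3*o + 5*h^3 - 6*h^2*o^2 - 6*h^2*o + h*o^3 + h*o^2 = (-5*h + o)*(-h + o)*(h*o + h)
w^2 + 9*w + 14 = (w + 2)*(w + 7)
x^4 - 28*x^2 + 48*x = x*(x - 4)*(x - 2)*(x + 6)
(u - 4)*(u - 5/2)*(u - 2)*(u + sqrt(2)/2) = u^4 - 17*u^3/2 + sqrt(2)*u^3/2 - 17*sqrt(2)*u^2/4 + 23*u^2 - 20*u + 23*sqrt(2)*u/2 - 10*sqrt(2)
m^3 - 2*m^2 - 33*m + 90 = (m - 5)*(m - 3)*(m + 6)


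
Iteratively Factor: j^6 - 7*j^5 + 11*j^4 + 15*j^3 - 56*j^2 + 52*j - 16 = (j - 2)*(j^5 - 5*j^4 + j^3 + 17*j^2 - 22*j + 8) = (j - 2)*(j - 1)*(j^4 - 4*j^3 - 3*j^2 + 14*j - 8) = (j - 2)*(j - 1)^2*(j^3 - 3*j^2 - 6*j + 8) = (j - 2)*(j - 1)^3*(j^2 - 2*j - 8) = (j - 4)*(j - 2)*(j - 1)^3*(j + 2)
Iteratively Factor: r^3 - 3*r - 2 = (r + 1)*(r^2 - r - 2) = (r + 1)^2*(r - 2)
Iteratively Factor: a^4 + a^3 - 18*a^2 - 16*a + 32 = (a - 1)*(a^3 + 2*a^2 - 16*a - 32) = (a - 1)*(a + 4)*(a^2 - 2*a - 8) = (a - 4)*(a - 1)*(a + 4)*(a + 2)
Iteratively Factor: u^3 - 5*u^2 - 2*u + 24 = (u - 3)*(u^2 - 2*u - 8) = (u - 4)*(u - 3)*(u + 2)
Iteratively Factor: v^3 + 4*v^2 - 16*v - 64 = (v + 4)*(v^2 - 16) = (v - 4)*(v + 4)*(v + 4)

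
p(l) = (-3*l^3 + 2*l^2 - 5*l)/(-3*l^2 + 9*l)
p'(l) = (6*l - 9)*(-3*l^3 + 2*l^2 - 5*l)/(-3*l^2 + 9*l)^2 + (-9*l^2 + 4*l - 5)/(-3*l^2 + 9*l) = (l^2 - 6*l + 1/3)/(l^2 - 6*l + 9)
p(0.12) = -0.56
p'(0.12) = -0.04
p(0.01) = -0.56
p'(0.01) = 0.03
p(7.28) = 11.64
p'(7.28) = 0.53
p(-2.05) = -1.43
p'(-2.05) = 0.66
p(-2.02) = -1.41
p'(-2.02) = 0.66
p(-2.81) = -1.97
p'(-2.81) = 0.74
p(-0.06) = -0.56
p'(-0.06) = 0.07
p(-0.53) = -0.65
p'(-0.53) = 0.30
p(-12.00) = -10.24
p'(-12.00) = 0.96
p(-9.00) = -7.39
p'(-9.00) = 0.94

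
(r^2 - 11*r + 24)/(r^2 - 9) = (r - 8)/(r + 3)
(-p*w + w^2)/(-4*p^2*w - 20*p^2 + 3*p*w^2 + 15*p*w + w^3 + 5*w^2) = w/(4*p*w + 20*p + w^2 + 5*w)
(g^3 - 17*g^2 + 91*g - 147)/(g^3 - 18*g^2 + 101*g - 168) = (g - 7)/(g - 8)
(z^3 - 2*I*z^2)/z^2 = z - 2*I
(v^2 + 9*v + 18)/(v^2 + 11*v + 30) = (v + 3)/(v + 5)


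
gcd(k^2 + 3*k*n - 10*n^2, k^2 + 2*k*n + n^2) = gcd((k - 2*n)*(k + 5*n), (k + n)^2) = 1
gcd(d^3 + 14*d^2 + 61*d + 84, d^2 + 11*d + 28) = d^2 + 11*d + 28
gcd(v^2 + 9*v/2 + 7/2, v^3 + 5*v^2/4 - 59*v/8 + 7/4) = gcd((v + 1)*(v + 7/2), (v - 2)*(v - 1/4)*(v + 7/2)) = v + 7/2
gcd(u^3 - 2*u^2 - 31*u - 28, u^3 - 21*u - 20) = u^2 + 5*u + 4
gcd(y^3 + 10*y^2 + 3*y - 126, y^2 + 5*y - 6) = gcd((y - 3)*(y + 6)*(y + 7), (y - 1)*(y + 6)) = y + 6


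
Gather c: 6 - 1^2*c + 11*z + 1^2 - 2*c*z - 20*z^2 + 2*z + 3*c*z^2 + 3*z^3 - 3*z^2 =c*(3*z^2 - 2*z - 1) + 3*z^3 - 23*z^2 + 13*z + 7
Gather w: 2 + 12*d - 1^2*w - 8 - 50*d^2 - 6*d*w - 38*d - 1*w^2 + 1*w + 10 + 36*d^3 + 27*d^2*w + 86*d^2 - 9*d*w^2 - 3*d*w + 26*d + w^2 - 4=36*d^3 + 36*d^2 - 9*d*w^2 + w*(27*d^2 - 9*d)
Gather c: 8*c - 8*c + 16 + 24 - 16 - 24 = 0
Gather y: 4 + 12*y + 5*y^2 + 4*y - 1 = 5*y^2 + 16*y + 3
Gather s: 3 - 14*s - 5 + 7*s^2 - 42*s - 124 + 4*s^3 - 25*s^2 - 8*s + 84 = 4*s^3 - 18*s^2 - 64*s - 42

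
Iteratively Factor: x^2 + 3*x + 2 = (x + 2)*(x + 1)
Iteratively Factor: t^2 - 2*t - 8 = (t - 4)*(t + 2)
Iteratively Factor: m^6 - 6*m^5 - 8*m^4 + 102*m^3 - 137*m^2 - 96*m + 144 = (m + 4)*(m^5 - 10*m^4 + 32*m^3 - 26*m^2 - 33*m + 36) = (m - 4)*(m + 4)*(m^4 - 6*m^3 + 8*m^2 + 6*m - 9) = (m - 4)*(m - 3)*(m + 4)*(m^3 - 3*m^2 - m + 3) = (m - 4)*(m - 3)*(m - 1)*(m + 4)*(m^2 - 2*m - 3) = (m - 4)*(m - 3)^2*(m - 1)*(m + 4)*(m + 1)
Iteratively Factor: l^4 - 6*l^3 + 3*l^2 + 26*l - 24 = (l + 2)*(l^3 - 8*l^2 + 19*l - 12) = (l - 3)*(l + 2)*(l^2 - 5*l + 4) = (l - 3)*(l - 1)*(l + 2)*(l - 4)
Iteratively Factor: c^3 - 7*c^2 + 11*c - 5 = (c - 1)*(c^2 - 6*c + 5) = (c - 1)^2*(c - 5)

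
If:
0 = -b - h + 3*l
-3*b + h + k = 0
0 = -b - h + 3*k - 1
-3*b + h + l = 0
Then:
No Solution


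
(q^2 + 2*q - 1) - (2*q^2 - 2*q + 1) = -q^2 + 4*q - 2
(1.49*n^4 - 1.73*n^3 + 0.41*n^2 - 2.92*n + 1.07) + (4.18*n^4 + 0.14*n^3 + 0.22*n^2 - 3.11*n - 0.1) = 5.67*n^4 - 1.59*n^3 + 0.63*n^2 - 6.03*n + 0.97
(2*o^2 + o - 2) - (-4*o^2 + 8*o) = 6*o^2 - 7*o - 2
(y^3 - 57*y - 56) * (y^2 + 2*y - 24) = y^5 + 2*y^4 - 81*y^3 - 170*y^2 + 1256*y + 1344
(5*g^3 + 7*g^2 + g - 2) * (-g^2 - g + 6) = -5*g^5 - 12*g^4 + 22*g^3 + 43*g^2 + 8*g - 12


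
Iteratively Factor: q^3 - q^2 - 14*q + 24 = (q - 3)*(q^2 + 2*q - 8) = (q - 3)*(q - 2)*(q + 4)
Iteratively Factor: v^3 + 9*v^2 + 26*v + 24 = (v + 2)*(v^2 + 7*v + 12) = (v + 2)*(v + 4)*(v + 3)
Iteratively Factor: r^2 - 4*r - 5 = (r + 1)*(r - 5)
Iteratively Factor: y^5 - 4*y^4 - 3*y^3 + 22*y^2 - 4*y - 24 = (y + 2)*(y^4 - 6*y^3 + 9*y^2 + 4*y - 12) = (y - 2)*(y + 2)*(y^3 - 4*y^2 + y + 6) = (y - 2)^2*(y + 2)*(y^2 - 2*y - 3) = (y - 2)^2*(y + 1)*(y + 2)*(y - 3)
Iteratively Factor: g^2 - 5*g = (g - 5)*(g)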